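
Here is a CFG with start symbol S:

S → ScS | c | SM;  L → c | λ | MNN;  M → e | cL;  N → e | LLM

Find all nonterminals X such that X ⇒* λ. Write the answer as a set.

Directly nullable (have an ε-rule): {L}.
Not nullable: M, N, S — each has a terminal in every rule's right-hand side or depends on a non-nullable symbol.

{L}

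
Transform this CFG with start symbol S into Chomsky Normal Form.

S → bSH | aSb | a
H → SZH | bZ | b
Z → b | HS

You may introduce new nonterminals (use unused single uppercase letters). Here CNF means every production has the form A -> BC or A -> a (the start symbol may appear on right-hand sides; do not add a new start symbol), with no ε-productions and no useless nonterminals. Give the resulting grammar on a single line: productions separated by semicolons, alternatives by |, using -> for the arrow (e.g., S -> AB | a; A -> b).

No ε-productions.
No unit productions to eliminate.
TERM: introduce B -> a, A -> b and substitute in every rule of length ≥2.
BIN: H -> SZH becomes H -> SC, C -> ZH; S -> ASH becomes S -> AD, D -> SH; S -> BSA becomes S -> BE, E -> SA.

S -> a | AD | BE; A -> b; B -> a; C -> ZH; D -> SH; E -> SA; H -> b | AZ | SC; Z -> b | HS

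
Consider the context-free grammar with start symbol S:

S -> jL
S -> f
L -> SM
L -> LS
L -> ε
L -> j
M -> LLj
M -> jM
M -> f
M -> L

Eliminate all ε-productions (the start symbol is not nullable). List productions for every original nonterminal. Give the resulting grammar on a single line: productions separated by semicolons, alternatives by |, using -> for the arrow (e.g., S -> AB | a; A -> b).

Nullable set: {L, M}.
S -> jL: L nullable, giving j | jL.
Drop L -> ε.
L -> LS: L nullable, giving LS | S.
L -> SM: M nullable, giving S | SM.
M -> L: L nullable, giving L.
M -> LLj: L, L nullable, giving LLj | Lj | j.
M -> jM: M nullable, giving j | jM.
Unchanged (no nullable symbols): S -> f; L -> j; M -> f.

S -> f | j | jL; L -> S | j | LS | SM; M -> L | f | j | Lj | jM | LLj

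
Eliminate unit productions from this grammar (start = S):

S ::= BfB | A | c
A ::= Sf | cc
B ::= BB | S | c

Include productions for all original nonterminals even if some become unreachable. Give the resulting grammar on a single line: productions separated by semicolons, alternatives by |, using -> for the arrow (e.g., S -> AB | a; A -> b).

S -> c | Sf | cc | BfB; A -> Sf | cc; B -> c | BB | Sf | cc | BfB

Unit productions: B->S, S->A.
Unit pairs (A ⇒* B via units): (B,A), (B,S), (S,A).
S: inherits non-unit rules of {A, S} → BfB | Sf | c | cc.
A: inherits non-unit rules of {A} → Sf | cc.
B: inherits non-unit rules of {A, B, S} → BB | BfB | Sf | c | cc.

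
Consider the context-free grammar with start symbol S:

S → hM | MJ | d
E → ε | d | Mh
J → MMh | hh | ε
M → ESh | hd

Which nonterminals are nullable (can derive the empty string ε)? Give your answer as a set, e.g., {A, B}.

{E, J}

Directly nullable (have an ε-rule): {E, J}.
Not nullable: M, S — each has a terminal in every rule's right-hand side or depends on a non-nullable symbol.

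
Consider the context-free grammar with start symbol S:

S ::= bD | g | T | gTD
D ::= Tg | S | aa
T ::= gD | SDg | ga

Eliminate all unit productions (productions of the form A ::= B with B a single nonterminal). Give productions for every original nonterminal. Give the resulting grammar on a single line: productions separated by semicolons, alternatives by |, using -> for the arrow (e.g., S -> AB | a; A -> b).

Unit productions: D->S, S->T.
Unit pairs (A ⇒* B via units): (D,S), (D,T), (S,T).
S: inherits non-unit rules of {S, T} → SDg | bD | g | gD | gTD | ga.
D: inherits non-unit rules of {D, S, T} → SDg | Tg | aa | bD | g | gD | gTD | ga.
T: inherits non-unit rules of {T} → SDg | gD | ga.

S -> g | bD | gD | ga | SDg | gTD; D -> g | Tg | aa | bD | gD | ga | SDg | gTD; T -> gD | ga | SDg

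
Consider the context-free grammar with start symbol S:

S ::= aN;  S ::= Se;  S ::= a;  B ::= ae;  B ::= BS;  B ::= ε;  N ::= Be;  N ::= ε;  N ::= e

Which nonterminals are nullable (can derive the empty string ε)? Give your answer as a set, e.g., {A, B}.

{B, N}

Directly nullable (have an ε-rule): {B, N}.
Not nullable: S — each has a terminal in every rule's right-hand side or depends on a non-nullable symbol.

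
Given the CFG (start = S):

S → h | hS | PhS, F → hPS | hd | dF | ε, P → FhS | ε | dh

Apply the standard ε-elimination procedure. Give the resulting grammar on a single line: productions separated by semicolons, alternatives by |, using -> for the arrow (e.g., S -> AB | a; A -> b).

S -> h | hS | PhS; F -> d | dF | hS | hd | hPS; P -> dh | hS | FhS

Nullable set: {F, P}.
S -> PhS: P nullable, giving PhS | hS.
Drop F -> ε.
F -> dF: F nullable, giving d | dF.
F -> hPS: P nullable, giving hPS | hS.
Drop P -> ε.
P -> FhS: F nullable, giving FhS | hS.
Unchanged (no nullable symbols): S -> h; S -> hS; F -> hd; P -> dh.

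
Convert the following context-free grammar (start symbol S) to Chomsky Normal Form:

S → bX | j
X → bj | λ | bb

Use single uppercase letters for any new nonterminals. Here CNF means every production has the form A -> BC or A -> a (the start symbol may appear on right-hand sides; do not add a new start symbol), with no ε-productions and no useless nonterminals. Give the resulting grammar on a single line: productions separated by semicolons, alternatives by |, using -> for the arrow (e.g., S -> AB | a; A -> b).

S -> b | j | AX; A -> b; B -> j; X -> AA | AB

Nullable: {X}; after ε-elimination: S -> b | j | bX; X -> bb | bj.
No unit productions to eliminate.
TERM: introduce A -> b, B -> j and substitute in every rule of length ≥2.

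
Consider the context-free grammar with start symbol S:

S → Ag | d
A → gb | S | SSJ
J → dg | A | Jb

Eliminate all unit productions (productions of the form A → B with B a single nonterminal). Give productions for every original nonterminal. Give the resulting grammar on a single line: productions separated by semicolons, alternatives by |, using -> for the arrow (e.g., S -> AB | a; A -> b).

Unit productions: A->S, J->A.
Unit pairs (A ⇒* B via units): (A,S), (J,A), (J,S).
S: inherits non-unit rules of {S} → Ag | d.
A: inherits non-unit rules of {A, S} → Ag | SSJ | d | gb.
J: inherits non-unit rules of {A, J, S} → Ag | Jb | SSJ | d | dg | gb.

S -> d | Ag; A -> d | Ag | gb | SSJ; J -> d | Ag | Jb | dg | gb | SSJ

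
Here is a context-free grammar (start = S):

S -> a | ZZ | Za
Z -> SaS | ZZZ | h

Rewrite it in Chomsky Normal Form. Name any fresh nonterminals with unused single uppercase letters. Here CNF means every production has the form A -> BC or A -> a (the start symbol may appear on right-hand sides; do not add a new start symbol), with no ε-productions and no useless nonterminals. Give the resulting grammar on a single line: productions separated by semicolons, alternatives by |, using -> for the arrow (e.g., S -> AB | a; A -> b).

No ε-productions.
No unit productions to eliminate.
TERM: introduce A -> a and substitute in every rule of length ≥2.
BIN: Z -> SAS becomes Z -> SB, B -> AS; Z -> ZZZ becomes Z -> ZC, C -> ZZ.

S -> a | ZA | ZZ; A -> a; B -> AS; C -> ZZ; Z -> h | SB | ZC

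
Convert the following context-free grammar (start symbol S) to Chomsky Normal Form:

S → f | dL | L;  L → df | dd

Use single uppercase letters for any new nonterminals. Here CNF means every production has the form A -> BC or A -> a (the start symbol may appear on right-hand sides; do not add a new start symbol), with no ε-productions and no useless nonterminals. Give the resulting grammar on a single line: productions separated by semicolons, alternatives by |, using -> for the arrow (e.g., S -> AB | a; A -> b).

No ε-productions.
After unit-elimination: S -> f | dL | dd | df; L -> dd | df.
TERM: introduce A -> d, B -> f and substitute in every rule of length ≥2.

S -> f | AA | AB | AL; A -> d; B -> f; L -> AA | AB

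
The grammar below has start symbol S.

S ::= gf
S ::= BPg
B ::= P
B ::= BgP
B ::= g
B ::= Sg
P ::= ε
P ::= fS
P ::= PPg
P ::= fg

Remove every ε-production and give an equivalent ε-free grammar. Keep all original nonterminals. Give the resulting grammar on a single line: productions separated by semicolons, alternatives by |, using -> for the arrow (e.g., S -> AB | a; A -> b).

S -> g | Bg | Pg | gf | BPg; B -> P | g | Bg | Sg | gP | BgP; P -> g | Pg | fS | fg | PPg

Nullable set: {B, P}.
S -> BPg: B, P nullable, giving BPg | Bg | Pg | g.
B -> BgP: B, P nullable, giving Bg | BgP | g | gP.
B -> P: P nullable, giving P.
Drop P -> ε.
P -> PPg: P, P nullable, giving PPg | Pg | g.
Unchanged (no nullable symbols): S -> gf; B -> Sg; B -> g; P -> fS; P -> fg.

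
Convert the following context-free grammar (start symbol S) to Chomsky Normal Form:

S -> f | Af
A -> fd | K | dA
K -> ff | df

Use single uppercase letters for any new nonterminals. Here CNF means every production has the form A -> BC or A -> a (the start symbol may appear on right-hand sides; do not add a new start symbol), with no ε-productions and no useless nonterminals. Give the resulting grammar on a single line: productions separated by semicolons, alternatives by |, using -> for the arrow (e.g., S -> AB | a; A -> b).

No ε-productions.
After unit-elimination: S -> f | Af; A -> dA | df | fd | ff; K -> df | ff.
TERM: introduce B -> d, C -> f and substitute in every rule of length ≥2.
Drop unreachable/unproductive: K.

S -> f | AC; A -> BA | BC | CB | CC; B -> d; C -> f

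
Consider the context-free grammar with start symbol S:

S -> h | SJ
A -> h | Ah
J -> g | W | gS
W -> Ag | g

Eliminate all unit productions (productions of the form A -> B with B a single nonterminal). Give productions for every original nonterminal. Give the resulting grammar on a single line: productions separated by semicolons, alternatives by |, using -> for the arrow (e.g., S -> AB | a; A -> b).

Unit productions: J->W.
Unit pairs (A ⇒* B via units): (J,W).
S: inherits non-unit rules of {S} → SJ | h.
A: inherits non-unit rules of {A} → Ah | h.
J: inherits non-unit rules of {J, W} → Ag | g | gS.
W: inherits non-unit rules of {W} → Ag | g.

S -> h | SJ; A -> h | Ah; J -> g | Ag | gS; W -> g | Ag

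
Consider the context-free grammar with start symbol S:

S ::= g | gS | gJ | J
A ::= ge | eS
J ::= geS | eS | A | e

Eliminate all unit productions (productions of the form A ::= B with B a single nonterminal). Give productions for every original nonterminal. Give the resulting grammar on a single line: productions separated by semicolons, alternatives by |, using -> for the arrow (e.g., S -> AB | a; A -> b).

Unit productions: J->A, S->J.
Unit pairs (A ⇒* B via units): (J,A), (S,A), (S,J).
S: inherits non-unit rules of {A, J, S} → e | eS | g | gJ | gS | ge | geS.
A: inherits non-unit rules of {A} → eS | ge.
J: inherits non-unit rules of {A, J} → e | eS | ge | geS.

S -> e | g | eS | gJ | gS | ge | geS; A -> eS | ge; J -> e | eS | ge | geS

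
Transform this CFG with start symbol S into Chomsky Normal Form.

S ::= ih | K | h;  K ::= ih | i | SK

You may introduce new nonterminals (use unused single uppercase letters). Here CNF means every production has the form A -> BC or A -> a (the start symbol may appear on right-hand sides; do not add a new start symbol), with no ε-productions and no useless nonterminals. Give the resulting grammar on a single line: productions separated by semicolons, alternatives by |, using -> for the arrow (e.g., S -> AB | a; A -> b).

S -> h | i | AB | SK; A -> i; B -> h; K -> i | AB | SK

No ε-productions.
After unit-elimination: S -> h | i | SK | ih; K -> i | SK | ih.
TERM: introduce B -> h, A -> i and substitute in every rule of length ≥2.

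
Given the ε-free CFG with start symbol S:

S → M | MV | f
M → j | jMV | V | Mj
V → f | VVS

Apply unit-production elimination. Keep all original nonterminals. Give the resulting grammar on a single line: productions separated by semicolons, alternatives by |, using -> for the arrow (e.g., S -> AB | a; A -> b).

S -> f | j | MV | Mj | VVS | jMV; M -> f | j | Mj | VVS | jMV; V -> f | VVS

Unit productions: M->V, S->M.
Unit pairs (A ⇒* B via units): (M,V), (S,M), (S,V).
S: inherits non-unit rules of {M, S, V} → MV | Mj | VVS | f | j | jMV.
M: inherits non-unit rules of {M, V} → Mj | VVS | f | j | jMV.
V: inherits non-unit rules of {V} → VVS | f.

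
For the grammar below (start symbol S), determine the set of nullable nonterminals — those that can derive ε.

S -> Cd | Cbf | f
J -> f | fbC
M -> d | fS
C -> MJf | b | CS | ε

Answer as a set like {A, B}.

Directly nullable (have an ε-rule): {C}.
Not nullable: J, M, S — each has a terminal in every rule's right-hand side or depends on a non-nullable symbol.

{C}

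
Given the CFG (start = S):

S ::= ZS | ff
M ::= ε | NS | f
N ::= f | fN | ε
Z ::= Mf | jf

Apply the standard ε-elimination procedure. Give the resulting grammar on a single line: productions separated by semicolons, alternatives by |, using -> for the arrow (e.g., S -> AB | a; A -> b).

Nullable set: {M, N}.
Drop M -> ε.
M -> NS: N nullable, giving NS | S.
Drop N -> ε.
N -> fN: N nullable, giving f | fN.
Z -> Mf: M nullable, giving Mf | f.
Unchanged (no nullable symbols): S -> ZS; S -> ff; M -> f; N -> f; Z -> jf.

S -> ZS | ff; M -> S | f | NS; N -> f | fN; Z -> f | Mf | jf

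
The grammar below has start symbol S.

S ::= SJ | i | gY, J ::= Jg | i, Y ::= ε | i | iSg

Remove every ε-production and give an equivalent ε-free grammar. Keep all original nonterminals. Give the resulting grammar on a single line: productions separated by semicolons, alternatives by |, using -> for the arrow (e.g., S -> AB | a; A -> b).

S -> g | i | SJ | gY; J -> i | Jg; Y -> i | iSg

Nullable set: {Y}.
S -> gY: Y nullable, giving g | gY.
Drop Y -> ε.
Unchanged (no nullable symbols): S -> SJ; S -> i; J -> Jg; J -> i; Y -> i; Y -> iSg.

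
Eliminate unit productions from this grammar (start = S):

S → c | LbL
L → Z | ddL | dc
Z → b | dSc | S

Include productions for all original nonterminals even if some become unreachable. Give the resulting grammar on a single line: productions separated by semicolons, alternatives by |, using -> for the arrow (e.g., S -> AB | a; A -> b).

Unit productions: L->Z, Z->S.
Unit pairs (A ⇒* B via units): (L,S), (L,Z), (Z,S).
S: inherits non-unit rules of {S} → LbL | c.
L: inherits non-unit rules of {L, S, Z} → LbL | b | c | dSc | dc | ddL.
Z: inherits non-unit rules of {S, Z} → LbL | b | c | dSc.

S -> c | LbL; L -> b | c | dc | LbL | dSc | ddL; Z -> b | c | LbL | dSc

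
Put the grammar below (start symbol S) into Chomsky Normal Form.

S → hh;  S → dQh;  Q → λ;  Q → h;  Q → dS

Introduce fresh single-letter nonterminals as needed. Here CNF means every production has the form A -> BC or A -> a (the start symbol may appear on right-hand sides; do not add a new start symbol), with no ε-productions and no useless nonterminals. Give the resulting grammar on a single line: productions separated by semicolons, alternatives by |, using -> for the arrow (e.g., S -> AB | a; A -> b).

S -> AB | AC | BB; A -> d; B -> h; C -> QB; Q -> h | AS

Nullable: {Q}; after ε-elimination: S -> dh | hh | dQh; Q -> h | dS.
No unit productions to eliminate.
TERM: introduce A -> d, B -> h and substitute in every rule of length ≥2.
BIN: S -> AQB becomes S -> AC, C -> QB.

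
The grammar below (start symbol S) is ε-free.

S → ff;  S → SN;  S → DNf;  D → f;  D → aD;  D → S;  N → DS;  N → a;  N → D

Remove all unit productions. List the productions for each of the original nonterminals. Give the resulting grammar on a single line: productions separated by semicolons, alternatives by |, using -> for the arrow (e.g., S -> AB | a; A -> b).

Unit productions: D->S, N->D.
Unit pairs (A ⇒* B via units): (D,S), (N,D), (N,S).
S: inherits non-unit rules of {S} → DNf | SN | ff.
D: inherits non-unit rules of {D, S} → DNf | SN | aD | f | ff.
N: inherits non-unit rules of {D, N, S} → DNf | DS | SN | a | aD | f | ff.

S -> SN | ff | DNf; D -> f | SN | aD | ff | DNf; N -> a | f | DS | SN | aD | ff | DNf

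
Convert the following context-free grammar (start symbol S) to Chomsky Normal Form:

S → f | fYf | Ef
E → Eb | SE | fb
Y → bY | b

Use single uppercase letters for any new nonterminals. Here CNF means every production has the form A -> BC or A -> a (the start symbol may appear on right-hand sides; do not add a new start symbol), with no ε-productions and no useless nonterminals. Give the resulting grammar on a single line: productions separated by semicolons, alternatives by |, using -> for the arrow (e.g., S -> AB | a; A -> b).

No ε-productions.
No unit productions to eliminate.
TERM: introduce A -> b, B -> f and substitute in every rule of length ≥2.
BIN: S -> BYB becomes S -> BC, C -> YB.

S -> f | BC | EB; A -> b; B -> f; C -> YB; E -> BA | EA | SE; Y -> b | AY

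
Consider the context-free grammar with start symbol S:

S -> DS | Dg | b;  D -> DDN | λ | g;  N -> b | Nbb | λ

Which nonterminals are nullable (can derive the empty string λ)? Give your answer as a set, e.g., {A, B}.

{D, N}

Directly nullable (have an ε-rule): {D, N}.
Not nullable: S — each has a terminal in every rule's right-hand side or depends on a non-nullable symbol.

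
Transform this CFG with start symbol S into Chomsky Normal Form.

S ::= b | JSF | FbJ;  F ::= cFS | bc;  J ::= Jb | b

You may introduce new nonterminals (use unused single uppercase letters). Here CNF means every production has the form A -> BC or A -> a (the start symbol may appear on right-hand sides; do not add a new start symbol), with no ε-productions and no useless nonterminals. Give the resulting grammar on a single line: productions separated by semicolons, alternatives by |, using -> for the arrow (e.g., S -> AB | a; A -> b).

S -> b | FD | JE; A -> b; B -> c; C -> FS; D -> AJ; E -> SF; F -> AB | BC; J -> b | JA

No ε-productions.
No unit productions to eliminate.
TERM: introduce A -> b, B -> c and substitute in every rule of length ≥2.
BIN: F -> BFS becomes F -> BC, C -> FS; S -> FAJ becomes S -> FD, D -> AJ; S -> JSF becomes S -> JE, E -> SF.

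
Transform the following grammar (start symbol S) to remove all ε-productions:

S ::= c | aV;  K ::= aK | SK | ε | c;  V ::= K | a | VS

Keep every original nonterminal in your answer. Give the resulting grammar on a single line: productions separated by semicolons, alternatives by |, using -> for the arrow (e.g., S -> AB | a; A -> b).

S -> a | c | aV; K -> S | a | c | SK | aK; V -> K | S | a | VS

Nullable set: {K, V}.
S -> aV: V nullable, giving a | aV.
Drop K -> ε.
K -> SK: K nullable, giving S | SK.
K -> aK: K nullable, giving a | aK.
V -> K: K nullable, giving K.
V -> VS: V nullable, giving S | VS.
Unchanged (no nullable symbols): S -> c; K -> c; V -> a.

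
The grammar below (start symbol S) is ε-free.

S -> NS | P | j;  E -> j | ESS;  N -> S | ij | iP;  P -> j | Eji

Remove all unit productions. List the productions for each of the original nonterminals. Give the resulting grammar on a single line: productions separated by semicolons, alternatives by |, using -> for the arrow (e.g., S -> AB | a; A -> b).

S -> j | NS | Eji; E -> j | ESS; N -> j | NS | iP | ij | Eji; P -> j | Eji

Unit productions: N->S, S->P.
Unit pairs (A ⇒* B via units): (N,P), (N,S), (S,P).
S: inherits non-unit rules of {P, S} → Eji | NS | j.
E: inherits non-unit rules of {E} → ESS | j.
N: inherits non-unit rules of {N, P, S} → Eji | NS | iP | ij | j.
P: inherits non-unit rules of {P} → Eji | j.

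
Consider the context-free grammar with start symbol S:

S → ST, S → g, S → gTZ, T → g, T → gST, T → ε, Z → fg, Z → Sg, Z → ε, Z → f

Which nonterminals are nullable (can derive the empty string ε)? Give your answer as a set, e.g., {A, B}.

Directly nullable (have an ε-rule): {T, Z}.
Not nullable: S — each has a terminal in every rule's right-hand side or depends on a non-nullable symbol.

{T, Z}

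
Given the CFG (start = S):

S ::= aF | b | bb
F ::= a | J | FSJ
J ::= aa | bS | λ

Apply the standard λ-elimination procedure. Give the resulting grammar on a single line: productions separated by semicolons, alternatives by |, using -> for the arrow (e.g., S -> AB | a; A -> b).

Nullable set: {F, J}.
S -> aF: F nullable, giving a | aF.
F -> FSJ: F, J nullable, giving FS | FSJ | S | SJ.
F -> J: J nullable, giving J.
Drop J -> λ.
Unchanged (no nullable symbols): S -> b; S -> bb; F -> a; J -> aa; J -> bS.

S -> a | b | aF | bb; F -> J | S | a | FS | SJ | FSJ; J -> aa | bS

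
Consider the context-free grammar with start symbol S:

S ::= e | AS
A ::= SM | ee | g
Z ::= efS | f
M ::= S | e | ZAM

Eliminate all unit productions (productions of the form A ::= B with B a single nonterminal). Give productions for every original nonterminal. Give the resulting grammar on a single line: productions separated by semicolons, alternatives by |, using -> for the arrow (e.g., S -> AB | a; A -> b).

Unit productions: M->S.
Unit pairs (A ⇒* B via units): (M,S).
S: inherits non-unit rules of {S} → AS | e.
A: inherits non-unit rules of {A} → SM | ee | g.
M: inherits non-unit rules of {M, S} → AS | ZAM | e.
Z: inherits non-unit rules of {Z} → efS | f.

S -> e | AS; A -> g | SM | ee; M -> e | AS | ZAM; Z -> f | efS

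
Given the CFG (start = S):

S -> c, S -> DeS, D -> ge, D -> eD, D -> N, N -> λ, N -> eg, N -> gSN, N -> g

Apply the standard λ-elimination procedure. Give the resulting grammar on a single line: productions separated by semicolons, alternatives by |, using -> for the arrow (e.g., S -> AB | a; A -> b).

Nullable set: {D, N}.
S -> DeS: D nullable, giving DeS | eS.
D -> N: N nullable, giving N.
D -> eD: D nullable, giving e | eD.
Drop N -> λ.
N -> gSN: N nullable, giving gS | gSN.
Unchanged (no nullable symbols): S -> c; D -> ge; N -> eg; N -> g.

S -> c | eS | DeS; D -> N | e | eD | ge; N -> g | eg | gS | gSN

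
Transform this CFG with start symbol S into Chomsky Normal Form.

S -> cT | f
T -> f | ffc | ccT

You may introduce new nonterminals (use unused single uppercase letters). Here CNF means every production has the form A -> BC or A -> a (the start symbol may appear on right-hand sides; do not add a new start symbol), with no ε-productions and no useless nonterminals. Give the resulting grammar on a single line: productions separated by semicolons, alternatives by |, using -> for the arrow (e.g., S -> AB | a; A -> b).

S -> f | AT; A -> c; B -> f; C -> AT; D -> BA; T -> f | AC | BD

No ε-productions.
No unit productions to eliminate.
TERM: introduce A -> c, B -> f and substitute in every rule of length ≥2.
BIN: T -> AAT becomes T -> AC, C -> AT; T -> BBA becomes T -> BD, D -> BA.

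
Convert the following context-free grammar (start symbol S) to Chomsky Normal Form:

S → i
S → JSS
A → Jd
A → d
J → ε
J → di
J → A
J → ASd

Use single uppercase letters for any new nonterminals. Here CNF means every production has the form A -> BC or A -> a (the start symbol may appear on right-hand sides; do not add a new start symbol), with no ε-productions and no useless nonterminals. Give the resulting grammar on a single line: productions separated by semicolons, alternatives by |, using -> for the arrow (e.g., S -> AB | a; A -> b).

S -> i | JE | SS; A -> d | JB; B -> d; C -> i; D -> SB; E -> SS; J -> d | AD | BC | JB

Nullable: {J}; after ε-elimination: S -> i | SS | JSS; A -> d | Jd; J -> A | di | ASd.
After unit-elimination: S -> i | SS | JSS; A -> d | Jd; J -> d | Jd | di | ASd.
TERM: introduce B -> d, C -> i and substitute in every rule of length ≥2.
BIN: J -> ASB becomes J -> AD, D -> SB; S -> JSS becomes S -> JE, E -> SS.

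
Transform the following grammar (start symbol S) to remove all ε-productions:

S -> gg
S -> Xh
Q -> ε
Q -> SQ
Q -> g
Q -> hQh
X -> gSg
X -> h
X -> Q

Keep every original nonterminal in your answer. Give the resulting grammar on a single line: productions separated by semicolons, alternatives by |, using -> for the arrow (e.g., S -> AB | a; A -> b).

S -> h | Xh | gg; Q -> S | g | SQ | hh | hQh; X -> Q | h | gSg

Nullable set: {Q, X}.
S -> Xh: X nullable, giving Xh | h.
Drop Q -> ε.
Q -> SQ: Q nullable, giving S | SQ.
Q -> hQh: Q nullable, giving hQh | hh.
X -> Q: Q nullable, giving Q.
Unchanged (no nullable symbols): S -> gg; Q -> g; X -> gSg; X -> h.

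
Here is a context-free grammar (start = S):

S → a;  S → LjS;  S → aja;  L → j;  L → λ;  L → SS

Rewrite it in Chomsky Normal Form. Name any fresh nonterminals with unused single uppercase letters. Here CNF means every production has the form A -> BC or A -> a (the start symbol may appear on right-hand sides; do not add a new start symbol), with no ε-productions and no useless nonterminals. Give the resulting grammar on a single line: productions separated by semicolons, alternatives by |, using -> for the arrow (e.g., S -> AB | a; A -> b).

Nullable: {L}; after ε-elimination: S -> a | jS | LjS | aja; L -> j | SS.
No unit productions to eliminate.
TERM: introduce B -> a, A -> j and substitute in every rule of length ≥2.
BIN: S -> BAB becomes S -> BC, C -> AB; S -> LAS becomes S -> LD, D -> AS.

S -> a | AS | BC | LD; A -> j; B -> a; C -> AB; D -> AS; L -> j | SS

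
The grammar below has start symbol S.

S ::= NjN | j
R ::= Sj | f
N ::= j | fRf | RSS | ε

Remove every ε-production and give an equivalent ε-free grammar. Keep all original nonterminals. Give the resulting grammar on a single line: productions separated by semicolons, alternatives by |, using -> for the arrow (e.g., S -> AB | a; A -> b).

Nullable set: {N}.
S -> NjN: N, N nullable, giving Nj | NjN | j | jN.
Drop N -> ε.
Unchanged (no nullable symbols): S -> j; N -> RSS; N -> fRf; N -> j; R -> Sj; R -> f.

S -> j | Nj | jN | NjN; N -> j | RSS | fRf; R -> f | Sj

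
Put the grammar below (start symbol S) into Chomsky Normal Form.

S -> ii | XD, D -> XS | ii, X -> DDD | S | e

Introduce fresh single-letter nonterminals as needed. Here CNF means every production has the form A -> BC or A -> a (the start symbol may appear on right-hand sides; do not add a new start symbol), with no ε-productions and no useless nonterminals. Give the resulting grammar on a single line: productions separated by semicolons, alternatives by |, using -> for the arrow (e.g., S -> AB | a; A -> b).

S -> AA | XD; A -> i; B -> DD; D -> AA | XS; X -> e | AA | DB | XD

No ε-productions.
After unit-elimination: S -> XD | ii; D -> XS | ii; X -> e | XD | ii | DDD.
TERM: introduce A -> i and substitute in every rule of length ≥2.
BIN: X -> DDD becomes X -> DB, B -> DD.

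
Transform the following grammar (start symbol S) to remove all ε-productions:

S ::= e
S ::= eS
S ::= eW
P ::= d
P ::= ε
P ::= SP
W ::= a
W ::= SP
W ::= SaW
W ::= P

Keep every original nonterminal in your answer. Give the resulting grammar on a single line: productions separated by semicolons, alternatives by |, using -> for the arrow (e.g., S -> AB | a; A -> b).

S -> e | eS | eW; P -> S | d | SP; W -> P | S | a | SP | Sa | SaW

Nullable set: {P, W}.
S -> eW: W nullable, giving e | eW.
Drop P -> ε.
P -> SP: P nullable, giving S | SP.
W -> P: P nullable, giving P.
W -> SP: P nullable, giving S | SP.
W -> SaW: W nullable, giving Sa | SaW.
Unchanged (no nullable symbols): S -> e; S -> eS; P -> d; W -> a.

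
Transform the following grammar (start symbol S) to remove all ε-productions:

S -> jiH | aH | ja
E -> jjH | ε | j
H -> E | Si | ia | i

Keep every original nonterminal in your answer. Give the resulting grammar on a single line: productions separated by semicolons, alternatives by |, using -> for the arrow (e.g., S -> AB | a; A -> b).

Nullable set: {E, H}.
S -> aH: H nullable, giving a | aH.
S -> jiH: H nullable, giving ji | jiH.
Drop E -> ε.
E -> jjH: H nullable, giving jj | jjH.
H -> E: E nullable, giving E.
Unchanged (no nullable symbols): S -> ja; E -> j; H -> Si; H -> i; H -> ia.

S -> a | aH | ja | ji | jiH; E -> j | jj | jjH; H -> E | i | Si | ia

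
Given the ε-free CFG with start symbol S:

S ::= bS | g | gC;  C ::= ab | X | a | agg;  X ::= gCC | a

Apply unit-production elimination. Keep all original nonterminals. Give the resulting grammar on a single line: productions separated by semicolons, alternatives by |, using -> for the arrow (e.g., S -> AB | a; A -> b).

S -> g | bS | gC; C -> a | ab | agg | gCC; X -> a | gCC

Unit productions: C->X.
Unit pairs (A ⇒* B via units): (C,X).
S: inherits non-unit rules of {S} → bS | g | gC.
C: inherits non-unit rules of {C, X} → a | ab | agg | gCC.
X: inherits non-unit rules of {X} → a | gCC.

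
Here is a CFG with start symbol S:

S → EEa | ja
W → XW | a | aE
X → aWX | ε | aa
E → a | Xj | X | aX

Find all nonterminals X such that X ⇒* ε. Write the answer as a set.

{E, X}

Directly nullable (have an ε-rule): {X}.
E is nullable via E -> X (every symbol on the right is already known nullable).
Not nullable: S, W — each has a terminal in every rule's right-hand side or depends on a non-nullable symbol.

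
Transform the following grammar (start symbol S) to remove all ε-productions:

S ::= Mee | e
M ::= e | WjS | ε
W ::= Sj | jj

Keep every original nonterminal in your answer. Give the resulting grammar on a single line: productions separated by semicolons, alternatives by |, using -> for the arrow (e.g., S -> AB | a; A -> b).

S -> e | ee | Mee; M -> e | WjS; W -> Sj | jj

Nullable set: {M}.
S -> Mee: M nullable, giving Mee | ee.
Drop M -> ε.
Unchanged (no nullable symbols): S -> e; M -> WjS; M -> e; W -> Sj; W -> jj.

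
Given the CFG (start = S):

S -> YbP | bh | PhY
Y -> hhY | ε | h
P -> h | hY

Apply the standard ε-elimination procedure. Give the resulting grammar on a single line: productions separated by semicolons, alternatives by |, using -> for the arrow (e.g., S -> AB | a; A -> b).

Nullable set: {Y}.
S -> PhY: Y nullable, giving Ph | PhY.
S -> YbP: Y nullable, giving YbP | bP.
P -> hY: Y nullable, giving h | hY.
Drop Y -> ε.
Y -> hhY: Y nullable, giving hh | hhY.
Unchanged (no nullable symbols): S -> bh; P -> h; Y -> h.

S -> Ph | bP | bh | PhY | YbP; P -> h | hY; Y -> h | hh | hhY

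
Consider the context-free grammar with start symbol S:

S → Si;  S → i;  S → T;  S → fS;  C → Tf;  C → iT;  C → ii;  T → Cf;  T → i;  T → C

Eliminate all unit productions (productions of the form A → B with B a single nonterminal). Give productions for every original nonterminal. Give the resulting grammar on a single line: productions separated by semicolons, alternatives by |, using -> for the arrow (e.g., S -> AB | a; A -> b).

Unit productions: S->T, T->C.
Unit pairs (A ⇒* B via units): (S,C), (S,T), (T,C).
S: inherits non-unit rules of {C, S, T} → Cf | Si | Tf | fS | i | iT | ii.
C: inherits non-unit rules of {C} → Tf | iT | ii.
T: inherits non-unit rules of {C, T} → Cf | Tf | i | iT | ii.

S -> i | Cf | Si | Tf | fS | iT | ii; C -> Tf | iT | ii; T -> i | Cf | Tf | iT | ii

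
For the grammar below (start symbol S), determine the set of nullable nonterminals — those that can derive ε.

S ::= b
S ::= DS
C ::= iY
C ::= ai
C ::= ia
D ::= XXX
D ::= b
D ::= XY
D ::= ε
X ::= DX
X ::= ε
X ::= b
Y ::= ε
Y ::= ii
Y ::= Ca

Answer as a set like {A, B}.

{D, X, Y}

Directly nullable (have an ε-rule): {D, X, Y}.
Not nullable: C, S — each has a terminal in every rule's right-hand side or depends on a non-nullable symbol.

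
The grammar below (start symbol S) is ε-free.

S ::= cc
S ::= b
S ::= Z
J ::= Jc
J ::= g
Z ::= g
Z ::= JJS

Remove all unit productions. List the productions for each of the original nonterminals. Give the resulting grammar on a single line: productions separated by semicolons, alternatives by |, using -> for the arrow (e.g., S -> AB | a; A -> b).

S -> b | g | cc | JJS; J -> g | Jc; Z -> g | JJS

Unit productions: S->Z.
Unit pairs (A ⇒* B via units): (S,Z).
S: inherits non-unit rules of {S, Z} → JJS | b | cc | g.
J: inherits non-unit rules of {J} → Jc | g.
Z: inherits non-unit rules of {Z} → JJS | g.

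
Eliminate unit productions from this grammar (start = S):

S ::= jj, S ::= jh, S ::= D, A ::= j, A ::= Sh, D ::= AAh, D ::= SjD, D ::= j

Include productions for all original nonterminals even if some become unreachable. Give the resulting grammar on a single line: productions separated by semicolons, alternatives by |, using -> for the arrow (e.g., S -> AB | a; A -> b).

Unit productions: S->D.
Unit pairs (A ⇒* B via units): (S,D).
S: inherits non-unit rules of {D, S} → AAh | SjD | j | jh | jj.
A: inherits non-unit rules of {A} → Sh | j.
D: inherits non-unit rules of {D} → AAh | SjD | j.

S -> j | jh | jj | AAh | SjD; A -> j | Sh; D -> j | AAh | SjD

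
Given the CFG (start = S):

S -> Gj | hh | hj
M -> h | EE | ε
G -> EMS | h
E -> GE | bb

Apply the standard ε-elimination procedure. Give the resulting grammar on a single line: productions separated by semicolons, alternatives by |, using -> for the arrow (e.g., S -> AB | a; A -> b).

Nullable set: {M}.
G -> EMS: M nullable, giving EMS | ES.
Drop M -> ε.
Unchanged (no nullable symbols): S -> Gj; S -> hh; S -> hj; E -> GE; E -> bb; G -> h; M -> EE; M -> h.

S -> Gj | hh | hj; E -> GE | bb; G -> h | ES | EMS; M -> h | EE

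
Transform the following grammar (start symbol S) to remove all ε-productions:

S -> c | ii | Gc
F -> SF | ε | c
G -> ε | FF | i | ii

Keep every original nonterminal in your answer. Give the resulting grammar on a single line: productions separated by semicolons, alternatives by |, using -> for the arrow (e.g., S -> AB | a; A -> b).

S -> c | Gc | ii; F -> S | c | SF; G -> F | i | FF | ii

Nullable set: {F, G}.
S -> Gc: G nullable, giving Gc | c.
Drop F -> ε.
F -> SF: F nullable, giving S | SF.
Drop G -> ε.
G -> FF: F, F nullable, giving F | FF.
Unchanged (no nullable symbols): S -> c; S -> ii; F -> c; G -> i; G -> ii.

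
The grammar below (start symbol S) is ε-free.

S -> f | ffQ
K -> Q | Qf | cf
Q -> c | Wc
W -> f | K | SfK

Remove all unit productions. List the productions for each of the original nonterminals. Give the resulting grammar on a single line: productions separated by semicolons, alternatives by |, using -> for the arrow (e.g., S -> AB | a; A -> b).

Unit productions: K->Q, W->K.
Unit pairs (A ⇒* B via units): (K,Q), (W,K), (W,Q).
S: inherits non-unit rules of {S} → f | ffQ.
K: inherits non-unit rules of {K, Q} → Qf | Wc | c | cf.
Q: inherits non-unit rules of {Q} → Wc | c.
W: inherits non-unit rules of {K, Q, W} → Qf | SfK | Wc | c | cf | f.

S -> f | ffQ; K -> c | Qf | Wc | cf; Q -> c | Wc; W -> c | f | Qf | Wc | cf | SfK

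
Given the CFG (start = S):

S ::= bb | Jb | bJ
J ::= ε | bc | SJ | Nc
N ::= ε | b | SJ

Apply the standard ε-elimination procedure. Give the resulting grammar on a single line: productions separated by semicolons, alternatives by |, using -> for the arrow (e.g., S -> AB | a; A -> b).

Nullable set: {J, N}.
S -> Jb: J nullable, giving Jb | b.
S -> bJ: J nullable, giving b | bJ.
Drop J -> ε.
J -> Nc: N nullable, giving Nc | c.
J -> SJ: J nullable, giving S | SJ.
Drop N -> ε.
N -> SJ: J nullable, giving S | SJ.
Unchanged (no nullable symbols): S -> bb; J -> bc; N -> b.

S -> b | Jb | bJ | bb; J -> S | c | Nc | SJ | bc; N -> S | b | SJ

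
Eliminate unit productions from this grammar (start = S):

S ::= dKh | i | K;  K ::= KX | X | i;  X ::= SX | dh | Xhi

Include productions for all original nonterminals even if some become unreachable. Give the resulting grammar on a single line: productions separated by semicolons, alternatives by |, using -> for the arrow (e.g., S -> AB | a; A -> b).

S -> i | KX | SX | dh | Xhi | dKh; K -> i | KX | SX | dh | Xhi; X -> SX | dh | Xhi

Unit productions: K->X, S->K.
Unit pairs (A ⇒* B via units): (K,X), (S,K), (S,X).
S: inherits non-unit rules of {K, S, X} → KX | SX | Xhi | dKh | dh | i.
K: inherits non-unit rules of {K, X} → KX | SX | Xhi | dh | i.
X: inherits non-unit rules of {X} → SX | Xhi | dh.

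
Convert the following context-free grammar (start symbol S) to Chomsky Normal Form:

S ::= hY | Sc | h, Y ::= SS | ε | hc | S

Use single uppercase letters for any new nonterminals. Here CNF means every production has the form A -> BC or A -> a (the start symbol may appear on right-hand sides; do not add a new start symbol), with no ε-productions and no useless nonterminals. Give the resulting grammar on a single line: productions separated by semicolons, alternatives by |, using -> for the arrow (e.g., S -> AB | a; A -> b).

S -> h | BY | SA; A -> c; B -> h; Y -> h | BA | BY | SA | SS

Nullable: {Y}; after ε-elimination: S -> h | Sc | hY; Y -> S | SS | hc.
After unit-elimination: S -> h | Sc | hY; Y -> h | SS | Sc | hY | hc.
TERM: introduce A -> c, B -> h and substitute in every rule of length ≥2.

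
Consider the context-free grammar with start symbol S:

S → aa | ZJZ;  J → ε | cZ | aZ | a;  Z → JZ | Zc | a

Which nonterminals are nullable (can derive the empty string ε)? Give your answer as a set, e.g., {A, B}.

{J}

Directly nullable (have an ε-rule): {J}.
Not nullable: S, Z — each has a terminal in every rule's right-hand side or depends on a non-nullable symbol.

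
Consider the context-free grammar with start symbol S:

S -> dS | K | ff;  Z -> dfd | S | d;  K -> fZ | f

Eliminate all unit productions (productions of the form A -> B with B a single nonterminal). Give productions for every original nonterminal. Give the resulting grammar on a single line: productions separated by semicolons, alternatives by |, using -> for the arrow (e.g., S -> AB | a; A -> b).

S -> f | dS | fZ | ff; K -> f | fZ; Z -> d | f | dS | fZ | ff | dfd

Unit productions: S->K, Z->S.
Unit pairs (A ⇒* B via units): (S,K), (Z,K), (Z,S).
S: inherits non-unit rules of {K, S} → dS | f | fZ | ff.
K: inherits non-unit rules of {K} → f | fZ.
Z: inherits non-unit rules of {K, S, Z} → d | dS | dfd | f | fZ | ff.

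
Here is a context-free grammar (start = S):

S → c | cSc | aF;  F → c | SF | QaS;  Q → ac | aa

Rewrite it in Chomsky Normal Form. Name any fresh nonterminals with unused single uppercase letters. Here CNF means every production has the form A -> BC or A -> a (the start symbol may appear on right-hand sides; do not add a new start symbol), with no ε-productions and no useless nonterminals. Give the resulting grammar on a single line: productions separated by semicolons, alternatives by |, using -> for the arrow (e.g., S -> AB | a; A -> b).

No ε-productions.
No unit productions to eliminate.
TERM: introduce A -> a, B -> c and substitute in every rule of length ≥2.
BIN: F -> QAS becomes F -> QC, C -> AS; S -> BSB becomes S -> BD, D -> SB.

S -> c | AF | BD; A -> a; B -> c; C -> AS; D -> SB; F -> c | QC | SF; Q -> AA | AB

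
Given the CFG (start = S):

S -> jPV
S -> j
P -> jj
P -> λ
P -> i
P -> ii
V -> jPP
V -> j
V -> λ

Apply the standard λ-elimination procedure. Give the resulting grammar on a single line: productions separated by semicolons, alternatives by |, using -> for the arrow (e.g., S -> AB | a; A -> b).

Nullable set: {P, V}.
S -> jPV: P, V nullable, giving j | jP | jPV | jV.
Drop P -> λ.
Drop V -> λ.
V -> jPP: P, P nullable, giving j | jP | jPP.
Unchanged (no nullable symbols): S -> j; P -> i; P -> ii; P -> jj; V -> j.

S -> j | jP | jV | jPV; P -> i | ii | jj; V -> j | jP | jPP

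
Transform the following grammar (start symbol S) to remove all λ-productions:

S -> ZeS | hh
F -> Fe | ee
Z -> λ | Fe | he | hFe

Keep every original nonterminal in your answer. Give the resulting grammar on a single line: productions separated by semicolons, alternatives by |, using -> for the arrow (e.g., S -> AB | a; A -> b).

S -> eS | hh | ZeS; F -> Fe | ee; Z -> Fe | he | hFe

Nullable set: {Z}.
S -> ZeS: Z nullable, giving ZeS | eS.
Drop Z -> λ.
Unchanged (no nullable symbols): S -> hh; F -> Fe; F -> ee; Z -> Fe; Z -> hFe; Z -> he.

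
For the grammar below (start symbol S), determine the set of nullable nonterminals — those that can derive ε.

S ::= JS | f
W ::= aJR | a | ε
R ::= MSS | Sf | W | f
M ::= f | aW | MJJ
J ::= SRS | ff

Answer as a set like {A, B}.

{R, W}

Directly nullable (have an ε-rule): {W}.
R is nullable via R -> W (every symbol on the right is already known nullable).
Not nullable: J, M, S — each has a terminal in every rule's right-hand side or depends on a non-nullable symbol.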